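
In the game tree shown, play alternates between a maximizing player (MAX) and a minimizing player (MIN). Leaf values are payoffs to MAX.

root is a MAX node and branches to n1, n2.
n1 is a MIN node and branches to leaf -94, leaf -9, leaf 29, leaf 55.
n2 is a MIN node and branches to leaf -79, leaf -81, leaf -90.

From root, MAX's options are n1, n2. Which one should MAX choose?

n1 (MIN): min(-94, -9, 29, 55) = -94
n2 (MIN): min(-79, -81, -90) = -90
root (MAX): max(-94, -90) = -90
MAX at root wants the highest of {n1=-94, n2=-90}, so chooses n2.

n2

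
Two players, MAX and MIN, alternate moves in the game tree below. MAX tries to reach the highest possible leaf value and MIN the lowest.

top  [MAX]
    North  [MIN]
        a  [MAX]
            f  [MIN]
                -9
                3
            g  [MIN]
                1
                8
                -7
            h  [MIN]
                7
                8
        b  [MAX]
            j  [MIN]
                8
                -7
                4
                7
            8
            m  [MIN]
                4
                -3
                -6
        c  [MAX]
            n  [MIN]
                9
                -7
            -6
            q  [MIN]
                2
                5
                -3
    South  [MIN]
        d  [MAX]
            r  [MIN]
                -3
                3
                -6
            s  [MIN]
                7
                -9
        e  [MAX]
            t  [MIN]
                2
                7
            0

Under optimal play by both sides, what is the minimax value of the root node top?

f (MIN): min(-9, 3) = -9
g (MIN): min(1, 8, -7) = -7
h (MIN): min(7, 8) = 7
a (MAX): max(-9, -7, 7) = 7
j (MIN): min(8, -7, 4, 7) = -7
m (MIN): min(4, -3, -6) = -6
b (MAX): max(-7, 8, -6) = 8
n (MIN): min(9, -7) = -7
q (MIN): min(2, 5, -3) = -3
c (MAX): max(-7, -6, -3) = -3
North (MIN): min(7, 8, -3) = -3
r (MIN): min(-3, 3, -6) = -6
s (MIN): min(7, -9) = -9
d (MAX): max(-6, -9) = -6
t (MIN): min(2, 7) = 2
e (MAX): max(2, 0) = 2
South (MIN): min(-6, 2) = -6
top (MAX): max(-3, -6) = -3

-3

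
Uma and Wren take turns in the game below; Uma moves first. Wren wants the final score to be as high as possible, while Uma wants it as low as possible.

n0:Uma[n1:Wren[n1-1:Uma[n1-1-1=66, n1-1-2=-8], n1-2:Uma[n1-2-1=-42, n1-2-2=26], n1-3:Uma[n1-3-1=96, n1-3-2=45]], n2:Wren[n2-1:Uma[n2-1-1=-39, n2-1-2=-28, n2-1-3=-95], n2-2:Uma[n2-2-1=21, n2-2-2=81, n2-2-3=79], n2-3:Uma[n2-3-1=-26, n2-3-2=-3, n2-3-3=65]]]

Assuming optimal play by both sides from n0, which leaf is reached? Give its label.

n1-1 (Uma): min(66, -8) = -8
n1-2 (Uma): min(-42, 26) = -42
n1-3 (Uma): min(96, 45) = 45
n1 (Wren): max(-8, -42, 45) = 45
n2-1 (Uma): min(-39, -28, -95) = -95
n2-2 (Uma): min(21, 81, 79) = 21
n2-3 (Uma): min(-26, -3, 65) = -26
n2 (Wren): max(-95, 21, -26) = 21
n0 (Uma): min(45, 21) = 21
At n0, Uma picks n2 (lowest: 21).
At n2, Wren picks n2-2 (highest: 21).
At n2-2, Uma picks n2-2-1 (lowest: 21).
Terminal value 21.

n2-2-1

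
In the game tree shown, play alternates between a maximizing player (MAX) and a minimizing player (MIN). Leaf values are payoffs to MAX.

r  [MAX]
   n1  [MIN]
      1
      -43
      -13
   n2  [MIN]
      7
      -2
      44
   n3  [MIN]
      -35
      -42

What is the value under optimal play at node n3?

n3 (MIN): min(-35, -42) = -42

-42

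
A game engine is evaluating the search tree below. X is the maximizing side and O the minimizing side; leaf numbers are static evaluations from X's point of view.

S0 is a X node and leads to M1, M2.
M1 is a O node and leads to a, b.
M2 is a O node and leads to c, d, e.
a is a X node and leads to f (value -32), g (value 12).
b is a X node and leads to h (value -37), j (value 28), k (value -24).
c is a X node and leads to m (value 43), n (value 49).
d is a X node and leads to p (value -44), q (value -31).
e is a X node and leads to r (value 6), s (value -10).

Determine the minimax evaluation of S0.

a (X): max(-32, 12) = 12
b (X): max(-37, 28, -24) = 28
M1 (O): min(12, 28) = 12
c (X): max(43, 49) = 49
d (X): max(-44, -31) = -31
e (X): max(6, -10) = 6
M2 (O): min(49, -31, 6) = -31
S0 (X): max(12, -31) = 12

12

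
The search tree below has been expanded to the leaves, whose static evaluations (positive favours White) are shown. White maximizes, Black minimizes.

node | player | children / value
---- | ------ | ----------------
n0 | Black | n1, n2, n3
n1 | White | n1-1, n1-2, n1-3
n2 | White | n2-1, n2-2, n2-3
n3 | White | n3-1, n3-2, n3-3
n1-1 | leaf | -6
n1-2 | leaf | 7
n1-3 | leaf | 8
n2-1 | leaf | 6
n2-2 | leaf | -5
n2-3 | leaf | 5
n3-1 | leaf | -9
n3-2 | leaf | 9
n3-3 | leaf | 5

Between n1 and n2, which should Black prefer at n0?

n2

n1 (White): max(-6, 7, 8) = 8
n2 (White): max(6, -5, 5) = 6
Black prefers the lower value; n1=8, n2=6. n2 is better since 6 < 8.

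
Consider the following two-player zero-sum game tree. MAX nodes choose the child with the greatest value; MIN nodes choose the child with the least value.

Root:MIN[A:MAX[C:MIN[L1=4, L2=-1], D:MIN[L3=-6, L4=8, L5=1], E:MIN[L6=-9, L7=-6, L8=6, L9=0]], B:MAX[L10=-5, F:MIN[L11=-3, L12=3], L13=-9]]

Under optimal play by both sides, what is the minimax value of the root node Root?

C (MIN): min(4, -1) = -1
D (MIN): min(-6, 8, 1) = -6
E (MIN): min(-9, -6, 6, 0) = -9
A (MAX): max(-1, -6, -9) = -1
F (MIN): min(-3, 3) = -3
B (MAX): max(-5, -3, -9) = -3
Root (MIN): min(-1, -3) = -3

-3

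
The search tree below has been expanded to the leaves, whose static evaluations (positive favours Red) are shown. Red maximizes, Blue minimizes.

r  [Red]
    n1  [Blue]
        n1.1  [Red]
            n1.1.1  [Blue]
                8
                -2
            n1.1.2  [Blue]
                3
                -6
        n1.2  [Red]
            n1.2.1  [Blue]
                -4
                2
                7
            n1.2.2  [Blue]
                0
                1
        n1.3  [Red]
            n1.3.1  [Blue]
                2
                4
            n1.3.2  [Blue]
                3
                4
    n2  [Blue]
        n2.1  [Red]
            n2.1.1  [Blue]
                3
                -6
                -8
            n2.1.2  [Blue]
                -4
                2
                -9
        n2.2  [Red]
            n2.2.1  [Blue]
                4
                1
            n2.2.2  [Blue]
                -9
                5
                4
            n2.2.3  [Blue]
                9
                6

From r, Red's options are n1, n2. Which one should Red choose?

n1

n1.1.1 (Blue): min(8, -2) = -2
n1.1.2 (Blue): min(3, -6) = -6
n1.1 (Red): max(-2, -6) = -2
n1.2.1 (Blue): min(-4, 2, 7) = -4
n1.2.2 (Blue): min(0, 1) = 0
n1.2 (Red): max(-4, 0) = 0
n1.3.1 (Blue): min(2, 4) = 2
n1.3.2 (Blue): min(3, 4) = 3
n1.3 (Red): max(2, 3) = 3
n1 (Blue): min(-2, 0, 3) = -2
n2.1.1 (Blue): min(3, -6, -8) = -8
n2.1.2 (Blue): min(-4, 2, -9) = -9
n2.1 (Red): max(-8, -9) = -8
n2.2.1 (Blue): min(4, 1) = 1
n2.2.2 (Blue): min(-9, 5, 4) = -9
n2.2.3 (Blue): min(9, 6) = 6
n2.2 (Red): max(1, -9, 6) = 6
n2 (Blue): min(-8, 6) = -8
r (Red): max(-2, -8) = -2
Red at r wants the highest of {n1=-2, n2=-8}, so chooses n1.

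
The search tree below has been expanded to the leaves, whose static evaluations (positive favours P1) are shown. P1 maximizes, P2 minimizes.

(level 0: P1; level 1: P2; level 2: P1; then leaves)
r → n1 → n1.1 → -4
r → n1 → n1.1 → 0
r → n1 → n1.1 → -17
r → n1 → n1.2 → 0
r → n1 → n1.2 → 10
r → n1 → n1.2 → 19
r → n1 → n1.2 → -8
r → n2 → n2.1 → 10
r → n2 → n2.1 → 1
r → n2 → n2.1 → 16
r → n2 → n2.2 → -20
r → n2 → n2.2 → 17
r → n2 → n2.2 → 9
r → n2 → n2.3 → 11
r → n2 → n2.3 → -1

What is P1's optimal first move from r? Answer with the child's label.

n2

n1.1 (P1): max(-4, 0, -17) = 0
n1.2 (P1): max(0, 10, 19, -8) = 19
n1 (P2): min(0, 19) = 0
n2.1 (P1): max(10, 1, 16) = 16
n2.2 (P1): max(-20, 17, 9) = 17
n2.3 (P1): max(11, -1) = 11
n2 (P2): min(16, 17, 11) = 11
r (P1): max(0, 11) = 11
P1 at r wants the highest of {n1=0, n2=11}, so chooses n2.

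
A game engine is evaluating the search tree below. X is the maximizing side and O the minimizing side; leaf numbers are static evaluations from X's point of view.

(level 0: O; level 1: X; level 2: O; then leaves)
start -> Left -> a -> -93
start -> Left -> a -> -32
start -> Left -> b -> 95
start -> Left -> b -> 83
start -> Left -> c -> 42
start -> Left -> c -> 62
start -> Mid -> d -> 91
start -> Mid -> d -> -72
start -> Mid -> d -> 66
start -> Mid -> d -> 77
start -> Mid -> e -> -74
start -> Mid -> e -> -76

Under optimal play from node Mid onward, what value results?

-72

d (O): min(91, -72, 66, 77) = -72
e (O): min(-74, -76) = -76
Mid (X): max(-72, -76) = -72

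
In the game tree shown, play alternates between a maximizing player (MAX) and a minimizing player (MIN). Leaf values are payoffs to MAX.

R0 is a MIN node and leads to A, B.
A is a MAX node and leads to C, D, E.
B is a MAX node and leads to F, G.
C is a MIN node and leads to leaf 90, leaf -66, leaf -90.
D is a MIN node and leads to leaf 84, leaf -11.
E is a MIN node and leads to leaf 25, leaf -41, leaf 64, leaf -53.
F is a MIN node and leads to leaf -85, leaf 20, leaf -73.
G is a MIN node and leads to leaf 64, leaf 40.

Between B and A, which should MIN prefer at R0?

F (MIN): min(-85, 20, -73) = -85
G (MIN): min(64, 40) = 40
B (MAX): max(-85, 40) = 40
C (MIN): min(90, -66, -90) = -90
D (MIN): min(84, -11) = -11
E (MIN): min(25, -41, 64, -53) = -53
A (MAX): max(-90, -11, -53) = -11
MIN prefers the lower value; B=40, A=-11. A is better since -11 < 40.

A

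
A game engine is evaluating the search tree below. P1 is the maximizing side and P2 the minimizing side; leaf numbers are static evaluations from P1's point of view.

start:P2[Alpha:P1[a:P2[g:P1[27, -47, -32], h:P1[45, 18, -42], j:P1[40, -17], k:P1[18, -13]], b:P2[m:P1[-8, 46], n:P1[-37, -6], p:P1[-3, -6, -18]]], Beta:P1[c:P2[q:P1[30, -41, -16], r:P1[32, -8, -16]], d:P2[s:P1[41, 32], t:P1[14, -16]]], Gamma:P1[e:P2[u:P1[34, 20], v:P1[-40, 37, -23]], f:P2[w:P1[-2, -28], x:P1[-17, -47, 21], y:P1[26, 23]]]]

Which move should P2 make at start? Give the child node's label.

Alpha

g (P1): max(27, -47, -32) = 27
h (P1): max(45, 18, -42) = 45
j (P1): max(40, -17) = 40
k (P1): max(18, -13) = 18
a (P2): min(27, 45, 40, 18) = 18
m (P1): max(-8, 46) = 46
n (P1): max(-37, -6) = -6
p (P1): max(-3, -6, -18) = -3
b (P2): min(46, -6, -3) = -6
Alpha (P1): max(18, -6) = 18
q (P1): max(30, -41, -16) = 30
r (P1): max(32, -8, -16) = 32
c (P2): min(30, 32) = 30
s (P1): max(41, 32) = 41
t (P1): max(14, -16) = 14
d (P2): min(41, 14) = 14
Beta (P1): max(30, 14) = 30
u (P1): max(34, 20) = 34
v (P1): max(-40, 37, -23) = 37
e (P2): min(34, 37) = 34
w (P1): max(-2, -28) = -2
x (P1): max(-17, -47, 21) = 21
y (P1): max(26, 23) = 26
f (P2): min(-2, 21, 26) = -2
Gamma (P1): max(34, -2) = 34
start (P2): min(18, 30, 34) = 18
P2 at start wants the lowest of {Alpha=18, Beta=30, Gamma=34}, so chooses Alpha.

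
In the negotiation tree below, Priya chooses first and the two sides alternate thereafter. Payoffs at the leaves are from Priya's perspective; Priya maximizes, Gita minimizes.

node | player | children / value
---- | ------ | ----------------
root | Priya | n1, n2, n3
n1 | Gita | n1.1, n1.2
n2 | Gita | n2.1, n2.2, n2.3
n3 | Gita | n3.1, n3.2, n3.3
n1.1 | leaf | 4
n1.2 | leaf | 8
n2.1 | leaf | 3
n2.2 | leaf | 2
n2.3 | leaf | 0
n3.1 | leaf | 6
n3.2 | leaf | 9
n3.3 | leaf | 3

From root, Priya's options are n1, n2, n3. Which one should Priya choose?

n1

n1 (Gita): min(4, 8) = 4
n2 (Gita): min(3, 2, 0) = 0
n3 (Gita): min(6, 9, 3) = 3
root (Priya): max(4, 0, 3) = 4
Priya at root wants the highest of {n1=4, n2=0, n3=3}, so chooses n1.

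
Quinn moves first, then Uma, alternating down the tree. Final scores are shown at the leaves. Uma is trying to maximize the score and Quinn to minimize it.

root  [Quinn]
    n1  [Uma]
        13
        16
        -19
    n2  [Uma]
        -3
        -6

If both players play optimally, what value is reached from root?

-3

n1 (Uma): max(13, 16, -19) = 16
n2 (Uma): max(-3, -6) = -3
root (Quinn): min(16, -3) = -3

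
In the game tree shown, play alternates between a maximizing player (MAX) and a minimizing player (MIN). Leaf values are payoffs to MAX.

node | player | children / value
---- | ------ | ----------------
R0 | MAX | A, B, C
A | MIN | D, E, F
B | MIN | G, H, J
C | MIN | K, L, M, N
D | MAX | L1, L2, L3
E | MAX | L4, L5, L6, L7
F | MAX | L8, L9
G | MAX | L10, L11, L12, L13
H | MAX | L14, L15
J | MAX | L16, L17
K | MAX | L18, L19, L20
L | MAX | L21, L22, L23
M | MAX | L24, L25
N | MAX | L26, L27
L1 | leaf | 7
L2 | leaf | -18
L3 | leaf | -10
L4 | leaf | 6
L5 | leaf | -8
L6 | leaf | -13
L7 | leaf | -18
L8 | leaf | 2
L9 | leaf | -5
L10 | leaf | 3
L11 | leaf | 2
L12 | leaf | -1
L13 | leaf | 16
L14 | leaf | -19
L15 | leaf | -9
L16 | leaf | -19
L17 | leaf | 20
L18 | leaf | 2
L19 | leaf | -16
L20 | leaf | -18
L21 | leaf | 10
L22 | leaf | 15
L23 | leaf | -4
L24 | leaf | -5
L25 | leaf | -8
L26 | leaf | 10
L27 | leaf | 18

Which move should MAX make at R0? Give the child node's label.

D (MAX): max(7, -18, -10) = 7
E (MAX): max(6, -8, -13, -18) = 6
F (MAX): max(2, -5) = 2
A (MIN): min(7, 6, 2) = 2
G (MAX): max(3, 2, -1, 16) = 16
H (MAX): max(-19, -9) = -9
J (MAX): max(-19, 20) = 20
B (MIN): min(16, -9, 20) = -9
K (MAX): max(2, -16, -18) = 2
L (MAX): max(10, 15, -4) = 15
M (MAX): max(-5, -8) = -5
N (MAX): max(10, 18) = 18
C (MIN): min(2, 15, -5, 18) = -5
R0 (MAX): max(2, -9, -5) = 2
MAX at R0 wants the highest of {A=2, B=-9, C=-5}, so chooses A.

A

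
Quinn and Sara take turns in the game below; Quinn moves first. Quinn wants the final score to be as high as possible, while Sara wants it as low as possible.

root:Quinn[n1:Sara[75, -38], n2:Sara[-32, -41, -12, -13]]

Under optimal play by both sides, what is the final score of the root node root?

-38

n1 (Sara): min(75, -38) = -38
n2 (Sara): min(-32, -41, -12, -13) = -41
root (Quinn): max(-38, -41) = -38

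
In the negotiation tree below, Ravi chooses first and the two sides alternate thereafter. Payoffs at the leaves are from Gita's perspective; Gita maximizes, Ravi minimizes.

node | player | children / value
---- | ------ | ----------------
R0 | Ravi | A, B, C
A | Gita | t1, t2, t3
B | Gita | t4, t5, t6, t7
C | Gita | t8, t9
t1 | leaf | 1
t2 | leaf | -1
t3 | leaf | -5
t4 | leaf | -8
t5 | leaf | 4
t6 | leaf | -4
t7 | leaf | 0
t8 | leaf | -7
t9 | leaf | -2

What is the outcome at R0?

-2

A (Gita): max(1, -1, -5) = 1
B (Gita): max(-8, 4, -4, 0) = 4
C (Gita): max(-7, -2) = -2
R0 (Ravi): min(1, 4, -2) = -2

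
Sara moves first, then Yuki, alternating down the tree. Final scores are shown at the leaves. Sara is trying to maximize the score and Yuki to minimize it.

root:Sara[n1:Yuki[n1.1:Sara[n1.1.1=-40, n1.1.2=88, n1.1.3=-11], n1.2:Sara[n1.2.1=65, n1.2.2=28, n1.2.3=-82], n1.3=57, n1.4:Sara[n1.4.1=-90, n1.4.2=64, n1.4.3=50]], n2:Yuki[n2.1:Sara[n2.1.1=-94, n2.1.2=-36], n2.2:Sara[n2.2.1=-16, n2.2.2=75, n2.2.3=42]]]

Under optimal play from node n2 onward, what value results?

-36

n2.1 (Sara): max(-94, -36) = -36
n2.2 (Sara): max(-16, 75, 42) = 75
n2 (Yuki): min(-36, 75) = -36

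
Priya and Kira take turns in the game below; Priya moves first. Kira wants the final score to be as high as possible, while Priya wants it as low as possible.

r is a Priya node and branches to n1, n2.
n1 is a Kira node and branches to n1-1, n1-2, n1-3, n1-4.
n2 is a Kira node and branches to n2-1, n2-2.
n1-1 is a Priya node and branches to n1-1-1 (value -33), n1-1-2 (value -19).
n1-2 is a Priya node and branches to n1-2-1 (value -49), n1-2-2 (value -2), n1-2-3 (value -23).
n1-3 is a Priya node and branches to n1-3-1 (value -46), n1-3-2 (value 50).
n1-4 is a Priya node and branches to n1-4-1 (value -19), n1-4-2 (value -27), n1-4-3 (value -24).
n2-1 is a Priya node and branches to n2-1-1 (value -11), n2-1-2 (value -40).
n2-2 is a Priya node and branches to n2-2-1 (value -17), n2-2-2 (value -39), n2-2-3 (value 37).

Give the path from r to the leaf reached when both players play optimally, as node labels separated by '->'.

r -> n2 -> n2-2 -> n2-2-2

n1-1 (Priya): min(-33, -19) = -33
n1-2 (Priya): min(-49, -2, -23) = -49
n1-3 (Priya): min(-46, 50) = -46
n1-4 (Priya): min(-19, -27, -24) = -27
n1 (Kira): max(-33, -49, -46, -27) = -27
n2-1 (Priya): min(-11, -40) = -40
n2-2 (Priya): min(-17, -39, 37) = -39
n2 (Kira): max(-40, -39) = -39
r (Priya): min(-27, -39) = -39
At r, Priya picks n2 (lowest: -39).
At n2, Kira picks n2-2 (highest: -39).
At n2-2, Priya picks n2-2-2 (lowest: -39).
Terminal value -39.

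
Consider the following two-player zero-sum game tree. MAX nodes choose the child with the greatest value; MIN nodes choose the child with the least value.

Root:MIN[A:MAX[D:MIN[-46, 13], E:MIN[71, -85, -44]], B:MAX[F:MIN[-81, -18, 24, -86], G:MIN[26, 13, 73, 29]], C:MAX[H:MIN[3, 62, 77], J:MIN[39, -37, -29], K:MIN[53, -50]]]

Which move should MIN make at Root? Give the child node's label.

A

D (MIN): min(-46, 13) = -46
E (MIN): min(71, -85, -44) = -85
A (MAX): max(-46, -85) = -46
F (MIN): min(-81, -18, 24, -86) = -86
G (MIN): min(26, 13, 73, 29) = 13
B (MAX): max(-86, 13) = 13
H (MIN): min(3, 62, 77) = 3
J (MIN): min(39, -37, -29) = -37
K (MIN): min(53, -50) = -50
C (MAX): max(3, -37, -50) = 3
Root (MIN): min(-46, 13, 3) = -46
MIN at Root wants the lowest of {A=-46, B=13, C=3}, so chooses A.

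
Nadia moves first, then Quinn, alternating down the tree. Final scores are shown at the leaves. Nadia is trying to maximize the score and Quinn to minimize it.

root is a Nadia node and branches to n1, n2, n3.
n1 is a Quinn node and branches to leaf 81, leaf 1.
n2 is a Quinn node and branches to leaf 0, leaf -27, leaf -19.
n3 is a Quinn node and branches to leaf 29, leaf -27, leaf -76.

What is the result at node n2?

-27

n2 (Quinn): min(0, -27, -19) = -27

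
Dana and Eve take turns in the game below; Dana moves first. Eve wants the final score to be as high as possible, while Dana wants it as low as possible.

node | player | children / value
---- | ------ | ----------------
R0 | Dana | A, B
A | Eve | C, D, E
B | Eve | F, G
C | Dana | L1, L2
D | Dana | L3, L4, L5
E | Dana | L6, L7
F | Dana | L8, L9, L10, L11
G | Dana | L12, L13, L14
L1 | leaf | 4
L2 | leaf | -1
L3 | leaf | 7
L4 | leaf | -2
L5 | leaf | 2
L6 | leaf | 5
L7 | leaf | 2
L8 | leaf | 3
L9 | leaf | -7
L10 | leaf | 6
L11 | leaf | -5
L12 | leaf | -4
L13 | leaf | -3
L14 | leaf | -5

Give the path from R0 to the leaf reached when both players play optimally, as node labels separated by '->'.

C (Dana): min(4, -1) = -1
D (Dana): min(7, -2, 2) = -2
E (Dana): min(5, 2) = 2
A (Eve): max(-1, -2, 2) = 2
F (Dana): min(3, -7, 6, -5) = -7
G (Dana): min(-4, -3, -5) = -5
B (Eve): max(-7, -5) = -5
R0 (Dana): min(2, -5) = -5
At R0, Dana picks B (lowest: -5).
At B, Eve picks G (highest: -5).
At G, Dana picks L14 (lowest: -5).
Terminal value -5.

R0 -> B -> G -> L14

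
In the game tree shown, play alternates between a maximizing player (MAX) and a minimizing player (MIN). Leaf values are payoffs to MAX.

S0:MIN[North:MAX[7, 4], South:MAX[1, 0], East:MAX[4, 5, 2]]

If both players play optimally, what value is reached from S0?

North (MAX): max(7, 4) = 7
South (MAX): max(1, 0) = 1
East (MAX): max(4, 5, 2) = 5
S0 (MIN): min(7, 1, 5) = 1

1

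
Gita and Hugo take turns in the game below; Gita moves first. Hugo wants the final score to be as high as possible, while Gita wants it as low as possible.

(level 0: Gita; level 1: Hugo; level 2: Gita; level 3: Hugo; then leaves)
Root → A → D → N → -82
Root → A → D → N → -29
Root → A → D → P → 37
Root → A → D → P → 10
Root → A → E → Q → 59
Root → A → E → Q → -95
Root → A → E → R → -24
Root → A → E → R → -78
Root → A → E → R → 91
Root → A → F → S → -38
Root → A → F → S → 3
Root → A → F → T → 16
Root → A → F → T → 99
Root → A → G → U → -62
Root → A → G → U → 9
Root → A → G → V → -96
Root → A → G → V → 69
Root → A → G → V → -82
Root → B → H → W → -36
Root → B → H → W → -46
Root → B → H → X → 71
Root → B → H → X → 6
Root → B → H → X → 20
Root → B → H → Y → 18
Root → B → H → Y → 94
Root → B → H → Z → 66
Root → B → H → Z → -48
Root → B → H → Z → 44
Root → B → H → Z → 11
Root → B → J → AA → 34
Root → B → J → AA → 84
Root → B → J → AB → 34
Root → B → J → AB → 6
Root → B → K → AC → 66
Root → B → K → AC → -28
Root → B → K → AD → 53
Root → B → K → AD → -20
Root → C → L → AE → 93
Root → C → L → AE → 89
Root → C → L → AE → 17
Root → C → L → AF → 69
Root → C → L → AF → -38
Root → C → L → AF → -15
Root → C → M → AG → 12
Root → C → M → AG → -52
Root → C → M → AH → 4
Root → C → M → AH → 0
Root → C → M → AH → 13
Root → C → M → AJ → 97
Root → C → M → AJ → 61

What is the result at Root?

N (Hugo): max(-82, -29) = -29
P (Hugo): max(37, 10) = 37
D (Gita): min(-29, 37) = -29
Q (Hugo): max(59, -95) = 59
R (Hugo): max(-24, -78, 91) = 91
E (Gita): min(59, 91) = 59
S (Hugo): max(-38, 3) = 3
T (Hugo): max(16, 99) = 99
F (Gita): min(3, 99) = 3
U (Hugo): max(-62, 9) = 9
V (Hugo): max(-96, 69, -82) = 69
G (Gita): min(9, 69) = 9
A (Hugo): max(-29, 59, 3, 9) = 59
W (Hugo): max(-36, -46) = -36
X (Hugo): max(71, 6, 20) = 71
Y (Hugo): max(18, 94) = 94
Z (Hugo): max(66, -48, 44, 11) = 66
H (Gita): min(-36, 71, 94, 66) = -36
AA (Hugo): max(34, 84) = 84
AB (Hugo): max(34, 6) = 34
J (Gita): min(84, 34) = 34
AC (Hugo): max(66, -28) = 66
AD (Hugo): max(53, -20) = 53
K (Gita): min(66, 53) = 53
B (Hugo): max(-36, 34, 53) = 53
AE (Hugo): max(93, 89, 17) = 93
AF (Hugo): max(69, -38, -15) = 69
L (Gita): min(93, 69) = 69
AG (Hugo): max(12, -52) = 12
AH (Hugo): max(4, 0, 13) = 13
AJ (Hugo): max(97, 61) = 97
M (Gita): min(12, 13, 97) = 12
C (Hugo): max(69, 12) = 69
Root (Gita): min(59, 53, 69) = 53

53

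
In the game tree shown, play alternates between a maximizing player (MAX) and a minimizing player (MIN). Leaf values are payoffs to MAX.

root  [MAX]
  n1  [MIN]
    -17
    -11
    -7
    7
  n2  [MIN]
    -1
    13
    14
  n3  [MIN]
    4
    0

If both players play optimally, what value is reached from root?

n1 (MIN): min(-17, -11, -7, 7) = -17
n2 (MIN): min(-1, 13, 14) = -1
n3 (MIN): min(4, 0) = 0
root (MAX): max(-17, -1, 0) = 0

0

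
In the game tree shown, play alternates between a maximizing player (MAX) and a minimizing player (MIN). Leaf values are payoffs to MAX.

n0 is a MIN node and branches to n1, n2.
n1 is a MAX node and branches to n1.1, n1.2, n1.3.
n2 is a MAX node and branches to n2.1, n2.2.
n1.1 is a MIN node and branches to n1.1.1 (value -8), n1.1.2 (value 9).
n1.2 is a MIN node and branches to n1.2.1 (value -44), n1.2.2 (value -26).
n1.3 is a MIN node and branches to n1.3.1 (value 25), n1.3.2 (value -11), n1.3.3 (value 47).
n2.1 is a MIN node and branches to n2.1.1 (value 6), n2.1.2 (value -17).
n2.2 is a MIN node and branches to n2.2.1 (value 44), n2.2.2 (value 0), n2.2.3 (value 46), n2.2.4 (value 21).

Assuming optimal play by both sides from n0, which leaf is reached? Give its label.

n1.1 (MIN): min(-8, 9) = -8
n1.2 (MIN): min(-44, -26) = -44
n1.3 (MIN): min(25, -11, 47) = -11
n1 (MAX): max(-8, -44, -11) = -8
n2.1 (MIN): min(6, -17) = -17
n2.2 (MIN): min(44, 0, 46, 21) = 0
n2 (MAX): max(-17, 0) = 0
n0 (MIN): min(-8, 0) = -8
At n0, MIN picks n1 (lowest: -8).
At n1, MAX picks n1.1 (highest: -8).
At n1.1, MIN picks n1.1.1 (lowest: -8).
Terminal value -8.

n1.1.1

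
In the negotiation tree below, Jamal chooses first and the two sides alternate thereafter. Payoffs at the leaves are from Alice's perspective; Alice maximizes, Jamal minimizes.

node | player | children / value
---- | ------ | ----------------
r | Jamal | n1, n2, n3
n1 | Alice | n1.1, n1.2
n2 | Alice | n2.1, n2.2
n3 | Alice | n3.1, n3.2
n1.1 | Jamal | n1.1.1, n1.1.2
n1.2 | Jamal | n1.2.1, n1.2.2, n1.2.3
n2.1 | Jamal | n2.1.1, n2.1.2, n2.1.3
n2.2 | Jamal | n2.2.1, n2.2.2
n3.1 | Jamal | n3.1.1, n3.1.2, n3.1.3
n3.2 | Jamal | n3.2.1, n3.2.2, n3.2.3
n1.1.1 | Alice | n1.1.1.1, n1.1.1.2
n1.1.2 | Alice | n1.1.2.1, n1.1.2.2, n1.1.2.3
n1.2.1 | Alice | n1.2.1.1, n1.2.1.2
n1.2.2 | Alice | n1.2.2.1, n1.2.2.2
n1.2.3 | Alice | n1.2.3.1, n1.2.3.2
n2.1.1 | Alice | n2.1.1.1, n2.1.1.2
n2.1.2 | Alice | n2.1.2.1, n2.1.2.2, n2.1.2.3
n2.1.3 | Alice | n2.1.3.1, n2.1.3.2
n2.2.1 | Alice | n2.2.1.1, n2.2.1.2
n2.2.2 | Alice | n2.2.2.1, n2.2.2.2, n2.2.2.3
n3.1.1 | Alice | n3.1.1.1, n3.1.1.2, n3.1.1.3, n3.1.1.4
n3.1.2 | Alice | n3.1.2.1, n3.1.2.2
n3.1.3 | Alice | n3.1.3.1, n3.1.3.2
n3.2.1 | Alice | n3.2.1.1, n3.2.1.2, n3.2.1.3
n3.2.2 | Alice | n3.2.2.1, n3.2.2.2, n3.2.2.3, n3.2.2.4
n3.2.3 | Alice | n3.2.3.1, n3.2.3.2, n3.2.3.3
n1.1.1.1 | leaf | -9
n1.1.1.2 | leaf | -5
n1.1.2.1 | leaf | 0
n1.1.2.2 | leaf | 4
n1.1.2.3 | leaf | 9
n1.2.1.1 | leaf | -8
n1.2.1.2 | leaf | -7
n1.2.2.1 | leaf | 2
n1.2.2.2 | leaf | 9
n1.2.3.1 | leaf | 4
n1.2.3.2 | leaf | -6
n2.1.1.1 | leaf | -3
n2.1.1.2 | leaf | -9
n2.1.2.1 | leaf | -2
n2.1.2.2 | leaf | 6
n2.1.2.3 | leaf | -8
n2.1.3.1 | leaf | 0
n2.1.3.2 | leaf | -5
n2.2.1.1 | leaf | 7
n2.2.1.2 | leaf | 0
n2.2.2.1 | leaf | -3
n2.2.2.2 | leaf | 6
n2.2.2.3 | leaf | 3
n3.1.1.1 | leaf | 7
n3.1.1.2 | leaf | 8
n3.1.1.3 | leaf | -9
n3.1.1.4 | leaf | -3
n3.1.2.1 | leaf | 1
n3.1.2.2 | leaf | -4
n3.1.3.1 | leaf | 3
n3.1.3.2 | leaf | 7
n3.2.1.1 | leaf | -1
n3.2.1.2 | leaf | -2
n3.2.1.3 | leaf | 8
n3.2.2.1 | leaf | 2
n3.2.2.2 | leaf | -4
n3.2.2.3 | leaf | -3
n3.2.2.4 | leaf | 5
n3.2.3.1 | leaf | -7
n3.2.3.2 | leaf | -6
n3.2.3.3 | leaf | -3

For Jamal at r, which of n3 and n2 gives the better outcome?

n3

n3.1.1 (Alice): max(7, 8, -9, -3) = 8
n3.1.2 (Alice): max(1, -4) = 1
n3.1.3 (Alice): max(3, 7) = 7
n3.1 (Jamal): min(8, 1, 7) = 1
n3.2.1 (Alice): max(-1, -2, 8) = 8
n3.2.2 (Alice): max(2, -4, -3, 5) = 5
n3.2.3 (Alice): max(-7, -6, -3) = -3
n3.2 (Jamal): min(8, 5, -3) = -3
n3 (Alice): max(1, -3) = 1
n2.1.1 (Alice): max(-3, -9) = -3
n2.1.2 (Alice): max(-2, 6, -8) = 6
n2.1.3 (Alice): max(0, -5) = 0
n2.1 (Jamal): min(-3, 6, 0) = -3
n2.2.1 (Alice): max(7, 0) = 7
n2.2.2 (Alice): max(-3, 6, 3) = 6
n2.2 (Jamal): min(7, 6) = 6
n2 (Alice): max(-3, 6) = 6
Jamal prefers the lower value; n3=1, n2=6. n3 is better since 1 < 6.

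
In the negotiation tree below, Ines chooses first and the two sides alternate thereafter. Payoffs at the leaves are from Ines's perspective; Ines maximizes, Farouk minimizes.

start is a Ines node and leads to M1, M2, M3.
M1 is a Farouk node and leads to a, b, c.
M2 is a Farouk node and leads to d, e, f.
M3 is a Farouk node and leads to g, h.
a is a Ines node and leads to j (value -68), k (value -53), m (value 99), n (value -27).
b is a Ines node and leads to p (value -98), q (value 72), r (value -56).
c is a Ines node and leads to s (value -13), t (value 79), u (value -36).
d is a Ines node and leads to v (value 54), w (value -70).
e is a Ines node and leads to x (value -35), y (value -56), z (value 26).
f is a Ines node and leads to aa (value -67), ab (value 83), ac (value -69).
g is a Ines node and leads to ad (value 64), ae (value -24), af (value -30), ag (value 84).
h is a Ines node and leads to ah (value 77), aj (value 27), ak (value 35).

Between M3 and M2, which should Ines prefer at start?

M3

g (Ines): max(64, -24, -30, 84) = 84
h (Ines): max(77, 27, 35) = 77
M3 (Farouk): min(84, 77) = 77
d (Ines): max(54, -70) = 54
e (Ines): max(-35, -56, 26) = 26
f (Ines): max(-67, 83, -69) = 83
M2 (Farouk): min(54, 26, 83) = 26
Ines prefers the higher value; M3=77, M2=26. M3 is better since 77 > 26.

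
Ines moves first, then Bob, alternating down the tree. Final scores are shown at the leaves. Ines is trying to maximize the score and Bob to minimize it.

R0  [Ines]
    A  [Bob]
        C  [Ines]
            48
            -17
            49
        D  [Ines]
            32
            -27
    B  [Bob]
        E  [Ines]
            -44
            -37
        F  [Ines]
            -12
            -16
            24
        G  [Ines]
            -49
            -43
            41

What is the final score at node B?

-37

E (Ines): max(-44, -37) = -37
F (Ines): max(-12, -16, 24) = 24
G (Ines): max(-49, -43, 41) = 41
B (Bob): min(-37, 24, 41) = -37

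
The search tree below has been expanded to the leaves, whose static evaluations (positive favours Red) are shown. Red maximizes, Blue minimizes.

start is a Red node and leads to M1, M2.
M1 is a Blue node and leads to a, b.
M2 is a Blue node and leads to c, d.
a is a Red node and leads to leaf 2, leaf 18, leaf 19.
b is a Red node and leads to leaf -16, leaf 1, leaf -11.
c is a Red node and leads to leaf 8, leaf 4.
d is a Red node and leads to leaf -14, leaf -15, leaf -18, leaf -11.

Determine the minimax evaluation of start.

1

a (Red): max(2, 18, 19) = 19
b (Red): max(-16, 1, -11) = 1
M1 (Blue): min(19, 1) = 1
c (Red): max(8, 4) = 8
d (Red): max(-14, -15, -18, -11) = -11
M2 (Blue): min(8, -11) = -11
start (Red): max(1, -11) = 1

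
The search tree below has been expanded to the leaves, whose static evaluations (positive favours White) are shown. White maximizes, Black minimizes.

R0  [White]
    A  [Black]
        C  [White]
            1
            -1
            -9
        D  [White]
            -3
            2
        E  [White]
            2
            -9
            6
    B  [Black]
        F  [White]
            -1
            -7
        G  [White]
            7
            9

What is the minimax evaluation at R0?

1

C (White): max(1, -1, -9) = 1
D (White): max(-3, 2) = 2
E (White): max(2, -9, 6) = 6
A (Black): min(1, 2, 6) = 1
F (White): max(-1, -7) = -1
G (White): max(7, 9) = 9
B (Black): min(-1, 9) = -1
R0 (White): max(1, -1) = 1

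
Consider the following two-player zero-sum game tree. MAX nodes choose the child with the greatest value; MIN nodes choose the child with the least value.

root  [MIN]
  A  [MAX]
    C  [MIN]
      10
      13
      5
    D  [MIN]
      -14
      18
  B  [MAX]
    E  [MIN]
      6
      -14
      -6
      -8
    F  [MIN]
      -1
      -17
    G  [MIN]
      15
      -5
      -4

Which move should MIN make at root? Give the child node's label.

C (MIN): min(10, 13, 5) = 5
D (MIN): min(-14, 18) = -14
A (MAX): max(5, -14) = 5
E (MIN): min(6, -14, -6, -8) = -14
F (MIN): min(-1, -17) = -17
G (MIN): min(15, -5, -4) = -5
B (MAX): max(-14, -17, -5) = -5
root (MIN): min(5, -5) = -5
MIN at root wants the lowest of {A=5, B=-5}, so chooses B.

B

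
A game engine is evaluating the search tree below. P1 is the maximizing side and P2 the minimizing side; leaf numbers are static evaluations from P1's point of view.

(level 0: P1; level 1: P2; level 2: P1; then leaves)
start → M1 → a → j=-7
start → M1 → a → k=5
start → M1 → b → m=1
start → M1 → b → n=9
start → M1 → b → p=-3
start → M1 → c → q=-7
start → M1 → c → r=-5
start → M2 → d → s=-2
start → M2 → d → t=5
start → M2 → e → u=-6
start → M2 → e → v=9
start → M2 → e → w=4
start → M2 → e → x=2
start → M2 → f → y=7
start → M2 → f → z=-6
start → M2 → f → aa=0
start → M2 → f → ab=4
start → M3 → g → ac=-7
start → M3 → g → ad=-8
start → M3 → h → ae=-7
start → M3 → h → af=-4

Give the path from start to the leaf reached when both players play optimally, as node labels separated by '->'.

a (P1): max(-7, 5) = 5
b (P1): max(1, 9, -3) = 9
c (P1): max(-7, -5) = -5
M1 (P2): min(5, 9, -5) = -5
d (P1): max(-2, 5) = 5
e (P1): max(-6, 9, 4, 2) = 9
f (P1): max(7, -6, 0, 4) = 7
M2 (P2): min(5, 9, 7) = 5
g (P1): max(-7, -8) = -7
h (P1): max(-7, -4) = -4
M3 (P2): min(-7, -4) = -7
start (P1): max(-5, 5, -7) = 5
At start, P1 picks M2 (highest: 5).
At M2, P2 picks d (lowest: 5).
At d, P1 picks t (highest: 5).
Terminal value 5.

start -> M2 -> d -> t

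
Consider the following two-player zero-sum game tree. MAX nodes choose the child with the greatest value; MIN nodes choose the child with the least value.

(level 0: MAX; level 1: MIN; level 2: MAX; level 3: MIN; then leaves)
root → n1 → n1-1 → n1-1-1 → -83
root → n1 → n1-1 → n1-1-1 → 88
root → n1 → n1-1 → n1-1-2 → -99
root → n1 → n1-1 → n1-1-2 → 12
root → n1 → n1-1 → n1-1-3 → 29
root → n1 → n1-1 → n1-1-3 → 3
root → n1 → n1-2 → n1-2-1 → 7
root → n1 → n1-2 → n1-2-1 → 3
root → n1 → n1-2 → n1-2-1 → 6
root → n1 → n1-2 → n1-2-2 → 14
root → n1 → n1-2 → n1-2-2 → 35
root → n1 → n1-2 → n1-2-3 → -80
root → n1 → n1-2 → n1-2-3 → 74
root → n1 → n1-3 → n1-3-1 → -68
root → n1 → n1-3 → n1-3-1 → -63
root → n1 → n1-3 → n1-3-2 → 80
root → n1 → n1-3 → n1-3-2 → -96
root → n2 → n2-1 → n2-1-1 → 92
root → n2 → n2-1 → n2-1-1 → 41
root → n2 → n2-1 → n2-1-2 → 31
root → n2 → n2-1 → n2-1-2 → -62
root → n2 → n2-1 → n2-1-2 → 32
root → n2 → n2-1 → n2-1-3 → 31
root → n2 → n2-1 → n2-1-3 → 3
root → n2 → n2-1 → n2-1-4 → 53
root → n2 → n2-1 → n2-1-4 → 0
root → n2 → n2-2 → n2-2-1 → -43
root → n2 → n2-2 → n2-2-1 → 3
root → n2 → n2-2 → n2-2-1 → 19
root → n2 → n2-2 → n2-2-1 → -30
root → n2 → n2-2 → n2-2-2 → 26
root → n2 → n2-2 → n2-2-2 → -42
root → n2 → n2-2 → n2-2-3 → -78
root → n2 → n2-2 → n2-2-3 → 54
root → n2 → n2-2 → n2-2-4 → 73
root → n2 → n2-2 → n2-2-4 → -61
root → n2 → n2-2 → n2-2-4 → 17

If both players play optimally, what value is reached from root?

-42

n1-1-1 (MIN): min(-83, 88) = -83
n1-1-2 (MIN): min(-99, 12) = -99
n1-1-3 (MIN): min(29, 3) = 3
n1-1 (MAX): max(-83, -99, 3) = 3
n1-2-1 (MIN): min(7, 3, 6) = 3
n1-2-2 (MIN): min(14, 35) = 14
n1-2-3 (MIN): min(-80, 74) = -80
n1-2 (MAX): max(3, 14, -80) = 14
n1-3-1 (MIN): min(-68, -63) = -68
n1-3-2 (MIN): min(80, -96) = -96
n1-3 (MAX): max(-68, -96) = -68
n1 (MIN): min(3, 14, -68) = -68
n2-1-1 (MIN): min(92, 41) = 41
n2-1-2 (MIN): min(31, -62, 32) = -62
n2-1-3 (MIN): min(31, 3) = 3
n2-1-4 (MIN): min(53, 0) = 0
n2-1 (MAX): max(41, -62, 3, 0) = 41
n2-2-1 (MIN): min(-43, 3, 19, -30) = -43
n2-2-2 (MIN): min(26, -42) = -42
n2-2-3 (MIN): min(-78, 54) = -78
n2-2-4 (MIN): min(73, -61, 17) = -61
n2-2 (MAX): max(-43, -42, -78, -61) = -42
n2 (MIN): min(41, -42) = -42
root (MAX): max(-68, -42) = -42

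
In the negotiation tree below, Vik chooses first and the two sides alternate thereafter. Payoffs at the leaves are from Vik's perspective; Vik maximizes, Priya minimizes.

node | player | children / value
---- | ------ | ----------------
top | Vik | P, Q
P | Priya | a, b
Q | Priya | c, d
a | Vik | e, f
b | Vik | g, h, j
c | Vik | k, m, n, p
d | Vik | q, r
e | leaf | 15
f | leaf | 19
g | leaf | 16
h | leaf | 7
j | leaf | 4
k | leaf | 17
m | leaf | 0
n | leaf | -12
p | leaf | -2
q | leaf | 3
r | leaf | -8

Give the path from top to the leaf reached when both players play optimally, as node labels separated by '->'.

top -> P -> b -> g

a (Vik): max(15, 19) = 19
b (Vik): max(16, 7, 4) = 16
P (Priya): min(19, 16) = 16
c (Vik): max(17, 0, -12, -2) = 17
d (Vik): max(3, -8) = 3
Q (Priya): min(17, 3) = 3
top (Vik): max(16, 3) = 16
At top, Vik picks P (highest: 16).
At P, Priya picks b (lowest: 16).
At b, Vik picks g (highest: 16).
Terminal value 16.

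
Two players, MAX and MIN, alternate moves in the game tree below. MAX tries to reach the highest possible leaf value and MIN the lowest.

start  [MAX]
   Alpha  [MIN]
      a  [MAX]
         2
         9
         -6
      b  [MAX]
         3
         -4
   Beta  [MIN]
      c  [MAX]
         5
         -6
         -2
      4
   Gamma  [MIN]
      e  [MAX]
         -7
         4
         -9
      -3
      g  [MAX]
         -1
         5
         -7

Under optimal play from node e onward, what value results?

e (MAX): max(-7, 4, -9) = 4

4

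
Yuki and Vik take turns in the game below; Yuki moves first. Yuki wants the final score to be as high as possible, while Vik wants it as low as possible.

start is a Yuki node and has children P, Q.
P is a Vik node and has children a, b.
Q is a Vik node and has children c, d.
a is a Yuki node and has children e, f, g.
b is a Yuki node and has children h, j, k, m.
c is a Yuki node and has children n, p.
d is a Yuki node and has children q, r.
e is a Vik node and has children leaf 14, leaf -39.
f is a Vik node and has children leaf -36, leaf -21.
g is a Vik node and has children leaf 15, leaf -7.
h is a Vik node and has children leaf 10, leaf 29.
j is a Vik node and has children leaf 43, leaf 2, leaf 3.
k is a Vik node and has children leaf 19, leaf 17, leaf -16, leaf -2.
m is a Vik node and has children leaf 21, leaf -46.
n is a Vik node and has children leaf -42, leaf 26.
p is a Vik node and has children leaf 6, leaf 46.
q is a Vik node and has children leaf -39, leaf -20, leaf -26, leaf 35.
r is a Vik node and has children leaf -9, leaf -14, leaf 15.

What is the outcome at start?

e (Vik): min(14, -39) = -39
f (Vik): min(-36, -21) = -36
g (Vik): min(15, -7) = -7
a (Yuki): max(-39, -36, -7) = -7
h (Vik): min(10, 29) = 10
j (Vik): min(43, 2, 3) = 2
k (Vik): min(19, 17, -16, -2) = -16
m (Vik): min(21, -46) = -46
b (Yuki): max(10, 2, -16, -46) = 10
P (Vik): min(-7, 10) = -7
n (Vik): min(-42, 26) = -42
p (Vik): min(6, 46) = 6
c (Yuki): max(-42, 6) = 6
q (Vik): min(-39, -20, -26, 35) = -39
r (Vik): min(-9, -14, 15) = -14
d (Yuki): max(-39, -14) = -14
Q (Vik): min(6, -14) = -14
start (Yuki): max(-7, -14) = -7

-7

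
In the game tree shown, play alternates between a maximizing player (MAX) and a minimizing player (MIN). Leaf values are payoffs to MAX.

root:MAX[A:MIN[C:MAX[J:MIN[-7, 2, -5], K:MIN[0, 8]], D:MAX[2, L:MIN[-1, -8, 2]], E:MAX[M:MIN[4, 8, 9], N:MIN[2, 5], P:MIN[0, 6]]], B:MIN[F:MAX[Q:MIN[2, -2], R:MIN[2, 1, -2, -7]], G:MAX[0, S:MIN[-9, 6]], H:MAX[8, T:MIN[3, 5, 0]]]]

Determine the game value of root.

0

J (MIN): min(-7, 2, -5) = -7
K (MIN): min(0, 8) = 0
C (MAX): max(-7, 0) = 0
L (MIN): min(-1, -8, 2) = -8
D (MAX): max(2, -8) = 2
M (MIN): min(4, 8, 9) = 4
N (MIN): min(2, 5) = 2
P (MIN): min(0, 6) = 0
E (MAX): max(4, 2, 0) = 4
A (MIN): min(0, 2, 4) = 0
Q (MIN): min(2, -2) = -2
R (MIN): min(2, 1, -2, -7) = -7
F (MAX): max(-2, -7) = -2
S (MIN): min(-9, 6) = -9
G (MAX): max(0, -9) = 0
T (MIN): min(3, 5, 0) = 0
H (MAX): max(8, 0) = 8
B (MIN): min(-2, 0, 8) = -2
root (MAX): max(0, -2) = 0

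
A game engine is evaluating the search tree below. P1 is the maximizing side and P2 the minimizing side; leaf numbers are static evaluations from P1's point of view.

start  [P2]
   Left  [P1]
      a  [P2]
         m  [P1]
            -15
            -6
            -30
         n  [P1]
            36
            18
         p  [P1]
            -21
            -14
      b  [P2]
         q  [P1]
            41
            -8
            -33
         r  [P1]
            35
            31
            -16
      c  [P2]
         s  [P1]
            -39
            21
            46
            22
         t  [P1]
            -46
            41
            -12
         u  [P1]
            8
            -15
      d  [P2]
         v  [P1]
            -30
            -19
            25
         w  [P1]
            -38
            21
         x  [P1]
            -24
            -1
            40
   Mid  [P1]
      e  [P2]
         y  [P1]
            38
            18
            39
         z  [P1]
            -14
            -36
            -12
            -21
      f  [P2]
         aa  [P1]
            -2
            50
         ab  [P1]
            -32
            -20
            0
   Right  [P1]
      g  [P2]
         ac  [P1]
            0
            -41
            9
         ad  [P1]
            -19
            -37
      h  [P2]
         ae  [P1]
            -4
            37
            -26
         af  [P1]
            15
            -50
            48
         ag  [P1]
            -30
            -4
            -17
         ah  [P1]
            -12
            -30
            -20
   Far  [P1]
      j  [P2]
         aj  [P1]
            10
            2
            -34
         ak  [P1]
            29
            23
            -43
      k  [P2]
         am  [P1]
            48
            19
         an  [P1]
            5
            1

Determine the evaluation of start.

-12

m (P1): max(-15, -6, -30) = -6
n (P1): max(36, 18) = 36
p (P1): max(-21, -14) = -14
a (P2): min(-6, 36, -14) = -14
q (P1): max(41, -8, -33) = 41
r (P1): max(35, 31, -16) = 35
b (P2): min(41, 35) = 35
s (P1): max(-39, 21, 46, 22) = 46
t (P1): max(-46, 41, -12) = 41
u (P1): max(8, -15) = 8
c (P2): min(46, 41, 8) = 8
v (P1): max(-30, -19, 25) = 25
w (P1): max(-38, 21) = 21
x (P1): max(-24, -1, 40) = 40
d (P2): min(25, 21, 40) = 21
Left (P1): max(-14, 35, 8, 21) = 35
y (P1): max(38, 18, 39) = 39
z (P1): max(-14, -36, -12, -21) = -12
e (P2): min(39, -12) = -12
aa (P1): max(-2, 50) = 50
ab (P1): max(-32, -20, 0) = 0
f (P2): min(50, 0) = 0
Mid (P1): max(-12, 0) = 0
ac (P1): max(0, -41, 9) = 9
ad (P1): max(-19, -37) = -19
g (P2): min(9, -19) = -19
ae (P1): max(-4, 37, -26) = 37
af (P1): max(15, -50, 48) = 48
ag (P1): max(-30, -4, -17) = -4
ah (P1): max(-12, -30, -20) = -12
h (P2): min(37, 48, -4, -12) = -12
Right (P1): max(-19, -12) = -12
aj (P1): max(10, 2, -34) = 10
ak (P1): max(29, 23, -43) = 29
j (P2): min(10, 29) = 10
am (P1): max(48, 19) = 48
an (P1): max(5, 1) = 5
k (P2): min(48, 5) = 5
Far (P1): max(10, 5) = 10
start (P2): min(35, 0, -12, 10) = -12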